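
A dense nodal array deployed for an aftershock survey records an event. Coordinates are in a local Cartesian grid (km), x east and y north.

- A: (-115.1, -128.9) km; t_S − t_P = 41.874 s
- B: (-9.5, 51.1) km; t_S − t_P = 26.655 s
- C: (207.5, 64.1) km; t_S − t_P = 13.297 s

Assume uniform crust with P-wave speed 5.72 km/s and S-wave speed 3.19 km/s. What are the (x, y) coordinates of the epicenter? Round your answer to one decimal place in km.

(167.8, -23.2)

Distance from S−P lag: d = Δt · v_P v_S / (v_P − v_S) = Δt · (5.72·3.19)/(5.72−3.19) ≈ 7.2122·Δt.
So d_A = 302.00, d_B = 192.24, d_C = 95.90 km.
Circle about each station: (x + 115.1)² + (y + 128.9)² = 302.00²; (x + 9.5)² + (y − 51.1)² = 192.24²; (x − 207.5)² + (y − 64.1)² = 95.90².
Subtracting the A equation from the B and C equations removes the quadratic terms:
211.2 x + 360.0 y = 27086.02
645.2 x + 386.0 y = 99309.03
Solving the 2×2 system: x ≈ 167.8, y ≈ -23.2 km.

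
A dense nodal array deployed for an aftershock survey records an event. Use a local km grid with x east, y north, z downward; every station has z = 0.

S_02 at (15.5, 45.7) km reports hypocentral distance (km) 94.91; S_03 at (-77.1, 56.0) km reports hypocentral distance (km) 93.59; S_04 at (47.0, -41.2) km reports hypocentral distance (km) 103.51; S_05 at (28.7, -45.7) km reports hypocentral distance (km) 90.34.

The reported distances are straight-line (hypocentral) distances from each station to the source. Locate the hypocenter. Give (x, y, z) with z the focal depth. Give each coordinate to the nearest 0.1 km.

x ≈ -39.3 km, y ≈ -13.5 km, depth ≈ 50.0 km

Each station gives a sphere (x−x_i)² + (y−y_i)² + z² = d_i² (stations at z=0).
Subtracting the S_02 sphere from S_03 and S_04: z² cancels, leaving linear equations in x and y:
-185.2 x + 20.6 y = 7000.49
63.0 x − 173.8 y = -128.71
Solving: x ≈ -39.302, y ≈ -13.506 km (keep extra digits for the depth step; rounded: -39.3, -13.5).
Then from the S_02 sphere: z² = 94.91² − (x − 15.5)² − (y − 45.7)² with x = -39.302, y = -13.506, so z ≈ 49.993 ≈ 50.0 km.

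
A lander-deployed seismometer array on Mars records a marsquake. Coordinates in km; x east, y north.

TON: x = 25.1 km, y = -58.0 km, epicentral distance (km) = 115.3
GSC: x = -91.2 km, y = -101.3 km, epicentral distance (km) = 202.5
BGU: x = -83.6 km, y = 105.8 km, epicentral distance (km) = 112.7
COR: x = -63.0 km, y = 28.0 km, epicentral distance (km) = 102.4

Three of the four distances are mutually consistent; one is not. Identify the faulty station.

BGU

Solve using three stations at a time. Using TON, GSC, COR (subtract circle equations pairwise → linear system) gives (x, y) ≈ (35.3, 56.9).
Distances from that point to each station vs reported:
  TON: calculated 115.3 vs reported 115.3 → residual 0.0 km
  GSC: calculated 202.5 vs reported 202.5 → residual 0.0 km
  BGU: calculated 128.5 vs reported 112.7 → residual 15.8 km
  COR: calculated 102.4 vs reported 102.4 → residual 0.0 km
TON, GSC, COR are mutually consistent (residuals ≈ 0); BGU is off by 15.8 km.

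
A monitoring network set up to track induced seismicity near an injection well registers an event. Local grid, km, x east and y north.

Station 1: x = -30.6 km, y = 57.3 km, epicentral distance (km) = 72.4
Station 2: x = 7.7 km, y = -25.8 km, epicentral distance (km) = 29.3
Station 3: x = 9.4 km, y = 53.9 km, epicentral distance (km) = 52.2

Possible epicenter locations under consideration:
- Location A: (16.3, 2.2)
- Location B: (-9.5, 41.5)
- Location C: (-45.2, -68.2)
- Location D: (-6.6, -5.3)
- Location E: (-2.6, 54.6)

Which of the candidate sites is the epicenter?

Location A

For each candidate, compare |candidate − station| to the reported distance:
Location A: residuals Station 1 0.0, Station 2 0.0, Station 3 0.0 → max 0.0 km
Location B: residuals Station 1 46.0, Station 2 40.2, Station 3 29.6 → max 46.0 km
Location C: residuals Station 1 53.9, Station 2 38.5, Station 3 81.6 → max 81.6 km
Location D: residuals Station 1 5.4, Station 2 4.3, Station 3 9.1 → max 9.1 km
Location E: residuals Station 1 44.3, Station 2 51.8, Station 3 40.2 → max 51.8 km
Only Location A has all residuals ≈ 0.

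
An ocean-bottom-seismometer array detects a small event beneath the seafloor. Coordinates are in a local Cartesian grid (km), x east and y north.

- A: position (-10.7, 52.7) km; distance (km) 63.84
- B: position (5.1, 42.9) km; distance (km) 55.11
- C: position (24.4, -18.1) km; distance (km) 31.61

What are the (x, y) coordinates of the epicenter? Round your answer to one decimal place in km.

Circle about each station: (x + 10.7)² + (y − 52.7)² = 63.84²; (x − 5.1)² + (y − 42.9)² = 55.11²; (x − 24.4)² + (y + 18.1)² = 31.61².
Subtracting pairs of circle equations eliminates x²+y² and gives linear equations (the radical axes):
31.6 x − 19.6 y = 13.07
70.2 x − 141.6 y = 1107.54
Solving the 2×2 system: x ≈ -6.4, y ≈ -11.0 km.

-6.4 km east, -11.0 km north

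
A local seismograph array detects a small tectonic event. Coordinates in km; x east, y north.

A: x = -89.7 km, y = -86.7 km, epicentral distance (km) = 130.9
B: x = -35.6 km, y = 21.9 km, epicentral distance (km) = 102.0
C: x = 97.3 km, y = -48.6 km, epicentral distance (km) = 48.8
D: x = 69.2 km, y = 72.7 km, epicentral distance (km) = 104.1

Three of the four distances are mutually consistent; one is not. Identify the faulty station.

Solve using three stations at a time. Using B, C, D (subtract circle equations pairwise → linear system) gives (x, y) ≈ (52.2, -30.0).
Distances from that point to each station vs reported:
  A: calculated 152.8 vs reported 130.9 → residual 21.9 km
  B: calculated 102.0 vs reported 102.0 → residual 0.0 km
  C: calculated 48.8 vs reported 48.8 → residual 0.0 km
  D: calculated 104.1 vs reported 104.1 → residual 0.0 km
B, C, D are mutually consistent (residuals ≈ 0); A is off by 21.9 km.

A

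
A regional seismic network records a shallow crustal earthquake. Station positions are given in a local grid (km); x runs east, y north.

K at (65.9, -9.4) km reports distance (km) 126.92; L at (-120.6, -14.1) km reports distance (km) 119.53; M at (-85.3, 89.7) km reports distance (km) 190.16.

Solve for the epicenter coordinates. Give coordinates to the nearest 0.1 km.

x ≈ -30.2 km, y ≈ -92.3 km

Circle about each station: (x − 65.9)² + (y + 9.4)² = 126.92²; (x + 120.6)² + (y + 14.1)² = 119.53²; (x + 85.3)² + (y − 89.7)² = 190.16².
Subtracting the K equation from the L and M equations removes the quadratic terms:
-373.0 x − 9.4 y = 12133.27
-302.4 x + 198.2 y = -9161.13
Solving the 2×2 system: x ≈ -30.2, y ≈ -92.3 km.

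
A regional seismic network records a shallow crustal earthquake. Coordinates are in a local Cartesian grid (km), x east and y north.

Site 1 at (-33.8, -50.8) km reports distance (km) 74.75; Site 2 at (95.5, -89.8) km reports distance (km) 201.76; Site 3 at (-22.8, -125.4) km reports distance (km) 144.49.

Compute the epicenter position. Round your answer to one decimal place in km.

Circle about each station: (x + 33.8)² + (y + 50.8)² = 74.75²; (x − 95.5)² + (y + 89.8)² = 201.76²; (x + 22.8)² + (y + 125.4)² = 144.49².
Subtracting pairs of circle equations eliminates x²+y² and gives linear equations (the radical axes):
258.6 x − 78.0 y = -21658.33
22.0 x − 149.2 y = -2767.88
Solving the 2×2 system: x ≈ -81.8, y ≈ 6.5 km.

-81.8 km east, 6.5 km north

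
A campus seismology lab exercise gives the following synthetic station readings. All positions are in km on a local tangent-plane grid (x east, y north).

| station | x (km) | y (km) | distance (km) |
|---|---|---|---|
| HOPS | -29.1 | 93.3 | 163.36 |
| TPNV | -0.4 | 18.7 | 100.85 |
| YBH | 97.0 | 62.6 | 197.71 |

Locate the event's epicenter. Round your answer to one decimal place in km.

Circle about each station: (x + 29.1)² + (y − 93.3)² = 163.36²; (x + 0.4)² + (y − 18.7)² = 100.85²; (x − 97.0)² + (y − 62.6)² = 197.71².
Subtracting the HOPS equation from the TPNV and YBH equations removes the quadratic terms:
57.4 x − 149.2 y = 7313.92
252.2 x − 61.4 y = -8626.69
Solving the 2×2 system: x ≈ -50.9, y ≈ -68.6 km.

x ≈ -50.9 km, y ≈ -68.6 km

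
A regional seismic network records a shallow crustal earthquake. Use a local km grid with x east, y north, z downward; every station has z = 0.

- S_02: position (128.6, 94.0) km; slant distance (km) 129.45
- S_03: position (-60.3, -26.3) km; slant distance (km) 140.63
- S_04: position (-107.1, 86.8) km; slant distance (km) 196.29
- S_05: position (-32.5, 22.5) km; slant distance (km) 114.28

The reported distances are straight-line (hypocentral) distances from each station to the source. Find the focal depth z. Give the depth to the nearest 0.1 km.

depth ≈ 65.9 km

Each station gives a sphere (x−x_i)² + (y−y_i)² + z² = d_i² (stations at z=0).
Subtracting the S_02 sphere from S_03 and S_04: z² cancels, leaving linear equations in x and y:
-377.8 x − 240.6 y = -24065.67
-471.4 x − 14.4 y = -28141.77
Solving: x ≈ 59.497, y ≈ 6.599 km (keep extra digits for the depth step; rounded: 59.5, 6.6).
Then from the S_02 sphere: z² = 129.45² − (x − 128.6)² − (y − 94.0)² with x = 59.497, y = 6.599, so z ≈ 65.903 ≈ 65.9 km.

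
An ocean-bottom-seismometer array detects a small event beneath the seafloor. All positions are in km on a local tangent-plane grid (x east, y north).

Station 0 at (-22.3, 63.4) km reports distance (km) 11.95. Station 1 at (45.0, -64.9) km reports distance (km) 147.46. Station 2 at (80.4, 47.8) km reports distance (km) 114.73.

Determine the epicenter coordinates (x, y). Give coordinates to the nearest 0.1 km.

x ≈ -33.7 km, y ≈ 59.8 km

Circle about each station: (x + 22.3)² + (y − 63.4)² = 11.95²; (x − 45.0)² + (y + 64.9)² = 147.46²; (x − 80.4)² + (y − 47.8)² = 114.73².
Subtracting pairs of circle equations eliminates x²+y² and gives linear equations (the radical axes):
134.6 x − 256.6 y = -19881.49
205.4 x − 31.2 y = -8788.02
Solving the 2×2 system: x ≈ -33.7, y ≈ 59.8 km.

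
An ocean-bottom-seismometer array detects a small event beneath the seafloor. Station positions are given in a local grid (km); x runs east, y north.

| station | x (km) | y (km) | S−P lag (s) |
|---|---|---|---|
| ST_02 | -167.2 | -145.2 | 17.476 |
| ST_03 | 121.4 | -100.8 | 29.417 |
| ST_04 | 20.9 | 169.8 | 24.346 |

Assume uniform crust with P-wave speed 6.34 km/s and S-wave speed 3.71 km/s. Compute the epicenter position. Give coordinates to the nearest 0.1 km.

x ≈ -120.0 km, y ≈ 3.8 km

Distance from S−P lag: d = Δt · v_P v_S / (v_P − v_S) = Δt · (6.34·3.71)/(6.34−3.71) ≈ 8.9435·Δt.
So d_ST_02 = 156.30, d_ST_03 = 263.09, d_ST_04 = 217.74 km.
Circle about each station: (x + 167.2)² + (y + 145.2)² = 156.30²; (x − 121.4)² + (y + 100.8)² = 263.09²; (x − 20.9)² + (y − 169.8)² = 217.74².
Subtracting the ST_02 equation from the ST_03 and ST_04 equations removes the quadratic terms:
577.2 x + 88.8 y = -68926.94
376.2 x + 630.0 y = -42751.05
Solving the 2×2 system: x ≈ -120.0, y ≈ 3.8 km.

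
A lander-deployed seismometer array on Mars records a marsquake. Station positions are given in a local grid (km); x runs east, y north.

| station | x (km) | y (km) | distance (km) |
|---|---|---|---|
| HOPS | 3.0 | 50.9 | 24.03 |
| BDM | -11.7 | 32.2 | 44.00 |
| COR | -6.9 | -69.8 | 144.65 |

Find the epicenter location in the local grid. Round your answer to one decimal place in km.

-0.3 km east, 74.7 km north

Circle about each station: (x − 3.0)² + (y − 50.9)² = 24.03²; (x + 11.7)² + (y − 32.2)² = 44.00²; (x + 6.9)² + (y + 69.8)² = 144.65².
Subtracting the HOPS equation from the BDM and COR equations removes the quadratic terms:
-29.4 x − 37.4 y = -2784.64
-19.8 x − 241.4 y = -18026.34
Solving the 2×2 system: x ≈ -0.3, y ≈ 74.7 km.
Check against HOPS (with the unrounded x, y): √((x − 3.0)²+(y − 50.9)²) = 24.03 ≈ 24.03 km. ✓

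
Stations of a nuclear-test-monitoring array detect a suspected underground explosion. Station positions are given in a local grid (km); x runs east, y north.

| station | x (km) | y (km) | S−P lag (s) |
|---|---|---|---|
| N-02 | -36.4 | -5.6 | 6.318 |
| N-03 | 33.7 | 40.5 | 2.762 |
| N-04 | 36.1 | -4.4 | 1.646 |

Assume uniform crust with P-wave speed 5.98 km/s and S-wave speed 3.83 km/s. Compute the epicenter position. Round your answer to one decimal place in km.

28.7 km east, 11.5 km north

Distance from S−P lag: d = Δt · v_P v_S / (v_P − v_S) = Δt · (5.98·3.83)/(5.98−3.83) ≈ 10.6527·Δt.
So d_N-02 = 67.30, d_N-03 = 29.42, d_N-04 = 17.53 km.
Circle about each station: (x + 36.4)² + (y + 5.6)² = 67.30²; (x − 33.7)² + (y − 40.5)² = 29.42²; (x − 36.1)² + (y + 4.4)² = 17.53².
Subtracting pairs of circle equations eliminates x²+y² and gives linear equations (the radical axes):
140.2 x + 92.2 y = 5083.37
145.0 x + 2.4 y = 4188.24
Solving the 2×2 system: x ≈ 28.7, y ≈ 11.5 km.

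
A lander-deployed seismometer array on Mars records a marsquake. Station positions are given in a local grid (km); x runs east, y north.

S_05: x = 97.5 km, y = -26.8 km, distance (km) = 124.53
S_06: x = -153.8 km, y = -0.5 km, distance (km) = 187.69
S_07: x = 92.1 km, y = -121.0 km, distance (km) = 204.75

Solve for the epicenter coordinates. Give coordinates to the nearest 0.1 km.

19.9 km east, 70.6 km north

Circle about each station: (x − 97.5)² + (y + 26.8)² = 124.53²; (x + 153.8)² + (y + 0.5)² = 187.69²; (x − 92.1)² + (y + 121.0)² = 204.75².
Subtracting pairs of circle equations eliminates x²+y² and gives linear equations (the radical axes):
-502.6 x + 52.6 y = -6289.62
-10.8 x − 188.4 y = -13515.92
Solving the 2×2 system: x ≈ 19.9, y ≈ 70.6 km.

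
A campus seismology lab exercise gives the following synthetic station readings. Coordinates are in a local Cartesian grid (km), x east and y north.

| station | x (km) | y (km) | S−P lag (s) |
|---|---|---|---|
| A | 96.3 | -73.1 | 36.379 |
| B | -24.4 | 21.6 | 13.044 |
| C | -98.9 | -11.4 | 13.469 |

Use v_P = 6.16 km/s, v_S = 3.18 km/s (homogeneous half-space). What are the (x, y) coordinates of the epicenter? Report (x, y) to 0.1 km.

Distance from S−P lag: d = Δt · v_P v_S / (v_P − v_S) = Δt · (6.16·3.18)/(6.16−3.18) ≈ 6.5734·Δt.
So d_A = 239.13, d_B = 85.74, d_C = 88.54 km.
Circle about each station: (x − 96.3)² + (y + 73.1)² = 239.13²; (x + 24.4)² + (y − 21.6)² = 85.74²; (x + 98.9)² + (y + 11.4)² = 88.54².
Subtracting pairs of circle equations eliminates x²+y² and gives linear equations (the radical axes):
-241.4 x + 189.4 y = 36276.43
-390.4 x + 123.4 y = 44637.70
Solving the 2×2 system: x ≈ -90.1, y ≈ 76.7 km.
Check against A (with the unrounded x, y): √((x − 96.3)²+(y + 73.1)²) = 239.13 ≈ 239.13 km. ✓

x ≈ -90.1 km, y ≈ 76.7 km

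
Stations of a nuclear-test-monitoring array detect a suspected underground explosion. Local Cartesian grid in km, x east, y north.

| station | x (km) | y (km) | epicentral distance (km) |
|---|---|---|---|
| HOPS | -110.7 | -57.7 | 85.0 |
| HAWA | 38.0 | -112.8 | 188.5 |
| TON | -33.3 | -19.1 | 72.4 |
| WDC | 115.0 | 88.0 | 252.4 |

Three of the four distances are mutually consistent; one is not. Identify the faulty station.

WDC

Solve using three stations at a time. Using HOPS, HAWA, TON (subtract circle equations pairwise → linear system) gives (x, y) ≈ (-90.7, 24.9).
Distances from that point to each station vs reported:
  HOPS: calculated 84.9 vs reported 85.0 → residual 0.1 km
  HAWA: calculated 188.5 vs reported 188.5 → residual 0.0 km
  TON: calculated 72.3 vs reported 72.4 → residual 0.1 km
  WDC: calculated 215.2 vs reported 252.4 → residual 37.2 km
HOPS, HAWA, TON are mutually consistent (residuals ≈ 0); WDC is off by 37.2 km.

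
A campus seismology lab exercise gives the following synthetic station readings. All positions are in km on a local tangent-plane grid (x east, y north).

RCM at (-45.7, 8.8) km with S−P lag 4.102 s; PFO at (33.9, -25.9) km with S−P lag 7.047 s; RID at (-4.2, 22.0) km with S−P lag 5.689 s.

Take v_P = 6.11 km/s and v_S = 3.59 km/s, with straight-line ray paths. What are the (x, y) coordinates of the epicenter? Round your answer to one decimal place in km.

Distance from S−P lag: d = Δt · v_P v_S / (v_P − v_S) = Δt · (6.11·3.59)/(6.11−3.59) ≈ 8.7043·Δt.
So d_RCM = 35.71, d_PFO = 61.34, d_RID = 49.52 km.
Circle about each station: (x + 45.7)² + (y − 8.8)² = 35.71²; (x − 33.9)² + (y + 25.9)² = 61.34²; (x + 4.2)² + (y − 22.0)² = 49.52².
Subtracting pairs of circle equations eliminates x²+y² and gives linear equations (the radical axes):
159.2 x − 69.4 y = -2833.30
83.0 x + 26.4 y = -2841.32
Solving the 2×2 system: x ≈ -27.3, y ≈ -21.8 km.

(-27.3, -21.8)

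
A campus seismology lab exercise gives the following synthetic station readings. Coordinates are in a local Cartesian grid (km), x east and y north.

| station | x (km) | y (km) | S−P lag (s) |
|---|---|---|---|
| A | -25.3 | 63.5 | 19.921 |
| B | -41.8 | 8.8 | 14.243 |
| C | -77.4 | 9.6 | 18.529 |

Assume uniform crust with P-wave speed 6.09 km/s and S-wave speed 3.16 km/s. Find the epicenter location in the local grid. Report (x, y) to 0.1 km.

Distance from S−P lag: d = Δt · v_P v_S / (v_P − v_S) = Δt · (6.09·3.16)/(6.09−3.16) ≈ 6.5681·Δt.
So d_A = 130.84, d_B = 93.55, d_C = 121.70 km.
Circle about each station: (x + 25.3)² + (y − 63.5)² = 130.84²; (x + 41.8)² + (y − 8.8)² = 93.55²; (x + 77.4)² + (y − 9.6)² = 121.70².
Subtracting pairs of circle equations eliminates x²+y² and gives linear equations (the radical axes):
-33.0 x − 109.4 y = 5519.84
-104.2 x − 107.8 y = 3718.80
Solving the 2×2 system: x ≈ 24.0, y ≈ -57.7 km.

x ≈ 24.0 km, y ≈ -57.7 km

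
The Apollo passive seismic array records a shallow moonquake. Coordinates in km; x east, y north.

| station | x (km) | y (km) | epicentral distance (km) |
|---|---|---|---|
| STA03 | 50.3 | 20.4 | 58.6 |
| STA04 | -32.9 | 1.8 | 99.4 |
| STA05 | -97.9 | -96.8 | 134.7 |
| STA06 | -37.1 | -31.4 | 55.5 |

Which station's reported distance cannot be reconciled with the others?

Solve using three stations at a time. Using STA03, STA05, STA06 (subtract circle equations pairwise → linear system) gives (x, y) ≈ (18.4, -28.8).
Distances from that point to each station vs reported:
  STA03: calculated 58.6 vs reported 58.6 → residual 0.0 km
  STA04: calculated 59.7 vs reported 99.4 → residual 39.7 km
  STA05: calculated 134.7 vs reported 134.7 → residual 0.0 km
  STA06: calculated 55.5 vs reported 55.5 → residual 0.0 km
STA03, STA05, STA06 are mutually consistent (residuals ≈ 0); STA04 is off by 39.7 km.

STA04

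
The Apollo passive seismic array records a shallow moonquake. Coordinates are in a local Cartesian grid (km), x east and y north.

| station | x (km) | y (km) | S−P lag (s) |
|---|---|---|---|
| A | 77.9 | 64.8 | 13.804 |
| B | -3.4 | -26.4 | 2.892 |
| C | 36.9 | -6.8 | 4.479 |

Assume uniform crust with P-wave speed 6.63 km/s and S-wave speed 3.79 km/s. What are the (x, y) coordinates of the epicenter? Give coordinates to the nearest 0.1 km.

Distance from S−P lag: d = Δt · v_P v_S / (v_P − v_S) = Δt · (6.63·3.79)/(6.63−3.79) ≈ 8.8478·Δt.
So d_A = 122.13, d_B = 25.59, d_C = 39.63 km.
Circle about each station: (x − 77.9)² + (y − 64.8)² = 122.13²; (x + 3.4)² + (y + 26.4)² = 25.59²; (x − 36.9)² + (y + 6.8)² = 39.63².
Subtracting pairs of circle equations eliminates x²+y² and gives linear equations (the radical axes):
-162.6 x − 182.4 y = 4701.96
-82.0 x − 143.2 y = 4485.60
Solving the 2×2 system: x ≈ 17.4, y ≈ -41.3 km.
Check against A (with the unrounded x, y): √((x − 77.9)²+(y − 64.8)²) = 122.13 ≈ 122.13 km. ✓

x ≈ 17.4 km, y ≈ -41.3 km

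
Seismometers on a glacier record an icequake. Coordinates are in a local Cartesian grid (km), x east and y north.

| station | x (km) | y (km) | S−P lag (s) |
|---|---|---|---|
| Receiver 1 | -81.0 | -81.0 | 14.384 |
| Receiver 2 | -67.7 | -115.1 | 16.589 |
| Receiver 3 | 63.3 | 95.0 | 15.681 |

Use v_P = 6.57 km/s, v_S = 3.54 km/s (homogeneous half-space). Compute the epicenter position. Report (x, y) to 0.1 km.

Distance from S−P lag: d = Δt · v_P v_S / (v_P − v_S) = Δt · (6.57·3.54)/(6.57−3.54) ≈ 7.6758·Δt.
So d_Receiver 1 = 110.41, d_Receiver 2 = 127.33, d_Receiver 3 = 120.36 km.
Circle about each station: (x + 81.0)² + (y + 81.0)² = 110.41²; (x + 67.7)² + (y + 115.1)² = 127.33²; (x − 63.3)² + (y − 95.0)² = 120.36².
Subtracting pairs of circle equations eliminates x²+y² and gives linear equations (the radical axes):
26.6 x − 68.2 y = 686.74
288.6 x + 352.0 y = -2386.27
Solving the 2×2 system: x ≈ 2.7, y ≈ -9.0 km.

2.7 km east, -9.0 km north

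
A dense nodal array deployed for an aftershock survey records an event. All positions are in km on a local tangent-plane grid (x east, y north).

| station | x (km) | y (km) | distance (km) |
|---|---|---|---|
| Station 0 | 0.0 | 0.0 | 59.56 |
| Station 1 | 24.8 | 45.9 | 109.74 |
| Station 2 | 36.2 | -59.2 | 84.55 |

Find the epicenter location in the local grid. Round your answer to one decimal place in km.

Circle about each station: x² + y² = 59.56²; (x − 24.8)² + (y − 45.9)² = 109.74²; (x − 36.2)² + (y + 59.2)² = 84.55².
Subtracting pairs of circle equations eliminates x²+y² and gives linear equations (the radical axes):
49.6 x + 91.8 y = -5773.62
72.4 x − 118.4 y = 1213.77
Solving the 2×2 system: x ≈ -45.7, y ≈ -38.2 km.

-45.7 km east, -38.2 km north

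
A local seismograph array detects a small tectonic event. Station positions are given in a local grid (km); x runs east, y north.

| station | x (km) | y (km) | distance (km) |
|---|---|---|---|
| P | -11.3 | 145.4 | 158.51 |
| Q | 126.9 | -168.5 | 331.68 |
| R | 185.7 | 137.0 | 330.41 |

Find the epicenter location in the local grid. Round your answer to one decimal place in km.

-130.4 km east, 40.8 km north

Circle about each station: (x + 11.3)² + (y − 145.4)² = 158.51²; (x − 126.9)² + (y + 168.5)² = 331.68²; (x − 185.7)² + (y − 137.0)² = 330.41².
Subtracting the P equation from the Q and R equations removes the quadratic terms:
276.4 x − 627.8 y = -61659.19
394.0 x − 16.8 y = -52060.71
Solving the 2×2 system: x ≈ -130.4, y ≈ 40.8 km.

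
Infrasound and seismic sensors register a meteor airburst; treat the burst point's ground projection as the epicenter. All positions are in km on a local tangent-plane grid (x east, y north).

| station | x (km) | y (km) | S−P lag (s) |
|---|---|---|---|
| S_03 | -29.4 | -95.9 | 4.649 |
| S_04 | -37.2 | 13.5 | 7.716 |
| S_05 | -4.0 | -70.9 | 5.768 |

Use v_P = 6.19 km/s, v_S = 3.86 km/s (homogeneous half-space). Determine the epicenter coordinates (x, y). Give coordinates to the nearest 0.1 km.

-62.4 km east, -61.5 km north

Distance from S−P lag: d = Δt · v_P v_S / (v_P − v_S) = Δt · (6.19·3.86)/(6.19−3.86) ≈ 10.2547·Δt.
So d_S_03 = 47.67, d_S_04 = 79.13, d_S_05 = 59.15 km.
Circle about each station: (x + 29.4)² + (y + 95.9)² = 47.67²; (x + 37.2)² + (y − 13.5)² = 79.13²; (x + 4.0)² + (y + 70.9)² = 59.15².
Subtracting the S_03 equation from the S_04 and S_05 equations removes the quadratic terms:
-15.6 x + 218.8 y = -12484.21
50.8 x + 50.0 y = -6244.65
Solving the 2×2 system: x ≈ -62.4, y ≈ -61.5 km.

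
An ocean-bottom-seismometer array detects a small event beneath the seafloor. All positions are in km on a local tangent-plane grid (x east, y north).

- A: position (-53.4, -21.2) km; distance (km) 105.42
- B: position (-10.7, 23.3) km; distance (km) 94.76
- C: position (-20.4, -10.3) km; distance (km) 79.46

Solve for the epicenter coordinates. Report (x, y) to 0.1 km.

Circle about each station: (x + 53.4)² + (y + 21.2)² = 105.42²; (x + 10.7)² + (y − 23.3)² = 94.76²; (x + 20.4)² + (y + 10.3)² = 79.46².
Subtracting pairs of circle equations eliminates x²+y² and gives linear equations (the radical axes):
85.4 x + 89.0 y = -509.70
66.0 x + 21.8 y = 2020.73
Solving the 2×2 system: x ≈ 47.6, y ≈ -51.4 km.
Check against A (with the unrounded x, y): √((x + 53.4)²+(y + 21.2)²) = 105.41 ≈ 105.42 km. ✓

x ≈ 47.6 km, y ≈ -51.4 km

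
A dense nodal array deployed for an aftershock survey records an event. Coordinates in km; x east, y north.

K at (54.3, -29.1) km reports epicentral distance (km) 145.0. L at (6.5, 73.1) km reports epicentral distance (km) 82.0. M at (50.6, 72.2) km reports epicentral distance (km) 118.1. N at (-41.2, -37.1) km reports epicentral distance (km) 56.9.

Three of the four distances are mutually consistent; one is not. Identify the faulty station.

K

Solve using three stations at a time. Using L, M, N (subtract circle equations pairwise → linear system) gives (x, y) ≈ (-54.5, 18.2).
Distances from that point to each station vs reported:
  K: calculated 118.6 vs reported 145.0 → residual 26.4 km
  L: calculated 82.0 vs reported 82.0 → residual 0.0 km
  M: calculated 118.1 vs reported 118.1 → residual 0.0 km
  N: calculated 56.9 vs reported 56.9 → residual 0.0 km
L, M, N are mutually consistent (residuals ≈ 0); K is off by 26.4 km.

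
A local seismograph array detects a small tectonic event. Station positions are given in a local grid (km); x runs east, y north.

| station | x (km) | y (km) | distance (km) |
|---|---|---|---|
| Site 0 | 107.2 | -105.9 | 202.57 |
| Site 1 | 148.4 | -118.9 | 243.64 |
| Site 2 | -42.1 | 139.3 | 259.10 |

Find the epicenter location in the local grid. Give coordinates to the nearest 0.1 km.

Circle about each station: (x − 107.2)² + (y + 105.9)² = 202.57²; (x − 148.4)² + (y + 118.9)² = 243.64²; (x + 42.1)² + (y − 139.3)² = 259.10².
Subtracting the Site 0 equation from the Site 1 and Site 2 equations removes the quadratic terms:
82.4 x − 26.0 y = -4872.72
-298.6 x + 490.4 y = -27627.96
Solving the 2×2 system: x ≈ -95.2, y ≈ -114.3 km.

x ≈ -95.2 km, y ≈ -114.3 km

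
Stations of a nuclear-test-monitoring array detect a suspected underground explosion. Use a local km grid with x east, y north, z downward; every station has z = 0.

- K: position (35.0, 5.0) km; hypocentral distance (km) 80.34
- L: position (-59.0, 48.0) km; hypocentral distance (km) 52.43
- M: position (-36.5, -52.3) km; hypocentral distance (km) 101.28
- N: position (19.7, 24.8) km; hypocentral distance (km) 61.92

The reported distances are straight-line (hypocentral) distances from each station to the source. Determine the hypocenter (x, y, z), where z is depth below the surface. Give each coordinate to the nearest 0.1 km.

Each station gives a sphere (x−x_i)² + (y−y_i)² + z² = d_i² (stations at z=0).
Subtracting the K sphere from L and M: z² cancels, leaving linear equations in x and y:
-188.0 x + 86.0 y = 8240.61
-143.0 x − 114.6 y = -985.58
Solving: x ≈ -25.400, y ≈ 40.295 km (keep extra digits for the depth step; rounded: -25.4, 40.3).
Then from the K sphere: z² = 80.34² − (x − 35.0)² − (y − 5.0)² with x = -25.400, y = 40.295, so z ≈ 39.505 ≈ 39.5 km.

x ≈ -25.4 km, y ≈ 40.3 km, depth ≈ 39.5 km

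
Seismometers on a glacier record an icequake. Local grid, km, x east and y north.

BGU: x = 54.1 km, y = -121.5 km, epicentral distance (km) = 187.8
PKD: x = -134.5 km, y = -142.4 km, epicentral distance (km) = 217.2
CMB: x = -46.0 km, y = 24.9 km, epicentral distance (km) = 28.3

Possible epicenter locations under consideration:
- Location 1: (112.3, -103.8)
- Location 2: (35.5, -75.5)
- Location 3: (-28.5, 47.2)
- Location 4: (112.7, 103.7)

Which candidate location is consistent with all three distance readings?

Location 3

For each candidate, compare |candidate − station| to the reported distance:
Location 1: residuals BGU 127.0, PKD 32.6, CMB 175.7 → max 175.7 km
Location 2: residuals BGU 138.2, PKD 34.5, CMB 101.0 → max 138.2 km
Location 3: residuals BGU 0.0, PKD 0.0, CMB 0.0 → max 0.0 km
Location 4: residuals BGU 44.9, PKD 131.6, CMB 148.9 → max 148.9 km
Only Location 3 has all residuals ≈ 0.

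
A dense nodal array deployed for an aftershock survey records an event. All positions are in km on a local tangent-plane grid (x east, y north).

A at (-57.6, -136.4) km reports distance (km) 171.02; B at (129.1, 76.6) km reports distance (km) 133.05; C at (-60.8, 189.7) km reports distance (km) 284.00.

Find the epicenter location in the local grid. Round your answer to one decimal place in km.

x ≈ 90.4 km, y ≈ -50.7 km

Circle about each station: (x + 57.6)² + (y + 136.4)² = 171.02²; (x − 129.1)² + (y − 76.6)² = 133.05²; (x + 60.8)² + (y − 189.7)² = 284.00².
Subtracting pairs of circle equations eliminates x²+y² and gives linear equations (the radical axes):
373.4 x + 426.0 y = 12157.19
-6.4 x + 652.2 y = -33648.15
Solving the 2×2 system: x ≈ 90.4, y ≈ -50.7 km.
Check against A (with the unrounded x, y): √((x + 57.6)²+(y + 136.4)²) = 171.02 ≈ 171.02 km. ✓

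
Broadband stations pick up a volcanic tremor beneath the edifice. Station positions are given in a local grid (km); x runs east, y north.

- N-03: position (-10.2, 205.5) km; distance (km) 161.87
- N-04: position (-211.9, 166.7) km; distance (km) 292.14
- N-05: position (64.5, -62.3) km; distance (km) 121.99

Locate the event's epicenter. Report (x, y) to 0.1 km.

Circle about each station: (x + 10.2)² + (y − 205.5)² = 161.87²; (x + 211.9)² + (y − 166.7)² = 292.14²; (x − 64.5)² + (y + 62.3)² = 121.99².
Subtracting pairs of circle equations eliminates x²+y² and gives linear equations (the radical axes):
-403.4 x − 77.6 y = -28787.67
149.4 x − 535.6 y = -22972.41
Solving the 2×2 system: x ≈ 59.9, y ≈ 59.6 km.

59.9 km east, 59.6 km north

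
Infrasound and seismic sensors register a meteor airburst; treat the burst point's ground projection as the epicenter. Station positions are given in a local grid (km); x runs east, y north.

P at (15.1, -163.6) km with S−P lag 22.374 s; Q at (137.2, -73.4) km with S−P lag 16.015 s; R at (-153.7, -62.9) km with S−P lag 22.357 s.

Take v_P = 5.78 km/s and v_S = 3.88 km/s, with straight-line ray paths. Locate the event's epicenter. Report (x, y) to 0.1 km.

Distance from S−P lag: d = Δt · v_P v_S / (v_P − v_S) = Δt · (5.78·3.88)/(5.78−3.88) ≈ 11.8034·Δt.
So d_P = 264.09, d_Q = 189.03, d_R = 263.89 km.
Circle about each station: (x − 15.1)² + (y + 163.6)² = 264.09²; (x − 137.2)² + (y + 73.4)² = 189.03²; (x + 153.7)² + (y + 62.9)² = 263.89².
Subtracting pairs of circle equations eliminates x²+y² and gives linear equations (the radical axes):
244.2 x + 180.4 y = 31229.62
-337.6 x + 201.4 y = 692.73
Solving the 2×2 system: x ≈ 56.0, y ≈ 97.3 km.

56.0 km east, 97.3 km north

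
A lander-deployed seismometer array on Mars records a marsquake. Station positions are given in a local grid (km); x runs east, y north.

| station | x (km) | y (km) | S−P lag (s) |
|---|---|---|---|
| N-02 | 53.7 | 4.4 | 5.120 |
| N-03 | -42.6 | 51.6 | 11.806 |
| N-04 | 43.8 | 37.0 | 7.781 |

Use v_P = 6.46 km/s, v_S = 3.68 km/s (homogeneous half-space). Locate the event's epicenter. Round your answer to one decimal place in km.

x ≈ 22.1 km, y ≈ -25.9 km

Distance from S−P lag: d = Δt · v_P v_S / (v_P − v_S) = Δt · (6.46·3.68)/(6.46−3.68) ≈ 8.5514·Δt.
So d_N-02 = 43.78, d_N-03 = 100.96, d_N-04 = 66.54 km.
Circle about each station: (x − 53.7)² + (y − 4.4)² = 43.78²; (x + 42.6)² + (y − 51.6)² = 100.96²; (x − 43.8)² + (y − 37.0)² = 66.54².
Subtracting pairs of circle equations eliminates x²+y² and gives linear equations (the radical axes):
-192.6 x + 94.4 y = -6701.96
-19.8 x + 65.2 y = -2126.49
Solving the 2×2 system: x ≈ 22.1, y ≈ -25.9 km.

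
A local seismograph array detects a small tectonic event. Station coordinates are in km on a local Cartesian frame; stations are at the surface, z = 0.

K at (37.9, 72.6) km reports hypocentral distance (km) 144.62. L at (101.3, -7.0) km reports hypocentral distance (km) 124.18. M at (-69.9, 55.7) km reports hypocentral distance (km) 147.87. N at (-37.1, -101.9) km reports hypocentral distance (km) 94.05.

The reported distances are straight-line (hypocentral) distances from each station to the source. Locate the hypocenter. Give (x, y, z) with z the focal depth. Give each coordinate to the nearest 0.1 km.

(6.6, -51.9, 66.6)

Each station gives a sphere (x−x_i)² + (y−y_i)² + z² = d_i² (stations at z=0).
Subtracting the K sphere from L and M: z² cancels, leaving linear equations in x and y:
126.8 x − 159.2 y = 9097.79
-215.6 x − 33.8 y = 330.74
Solving: x ≈ 6.601, y ≈ -51.890 km (keep extra digits for the depth step; rounded: 6.6, -51.9).
Then from the K sphere: z² = 144.62² − (x − 37.9)² − (y − 72.6)² with x = 6.601, y = -51.890, so z ≈ 66.615 ≈ 66.6 km.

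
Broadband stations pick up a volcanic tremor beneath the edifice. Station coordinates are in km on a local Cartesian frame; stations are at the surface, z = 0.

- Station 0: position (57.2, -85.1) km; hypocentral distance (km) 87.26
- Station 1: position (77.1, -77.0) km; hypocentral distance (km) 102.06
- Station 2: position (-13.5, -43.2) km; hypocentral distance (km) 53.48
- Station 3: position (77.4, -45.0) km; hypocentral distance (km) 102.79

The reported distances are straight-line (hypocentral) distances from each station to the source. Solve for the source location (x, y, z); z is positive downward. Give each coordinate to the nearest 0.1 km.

x ≈ -10.8 km, y ≈ -62.5 km, depth ≈ 49.8 km

Each station gives a sphere (x−x_i)² + (y−y_i)² + z² = d_i² (stations at z=0).
Subtracting the Station 0 sphere from Station 1 and Station 2: z² cancels, leaving linear equations in x and y:
39.8 x + 16.2 y = -1442.38
-141.4 x + 83.8 y = -3711.16
Solving: x ≈ -10.798, y ≈ -62.506 km (keep extra digits for the depth step; rounded: -10.8, -62.5).
Then from the Station 0 sphere: z² = 87.26² − (x − 57.2)² − (y + 85.1)² with x = -10.798, y = -62.506, so z ≈ 49.801 ≈ 49.8 km.
Check against Station 3 (with the unrounded solution): distance 102.79 ≈ 102.79 km. ✓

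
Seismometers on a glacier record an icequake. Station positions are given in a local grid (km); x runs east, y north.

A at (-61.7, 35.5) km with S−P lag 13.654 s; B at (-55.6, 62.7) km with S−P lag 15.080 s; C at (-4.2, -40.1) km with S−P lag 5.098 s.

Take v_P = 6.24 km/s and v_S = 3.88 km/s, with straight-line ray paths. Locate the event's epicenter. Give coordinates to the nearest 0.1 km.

Distance from S−P lag: d = Δt · v_P v_S / (v_P − v_S) = Δt · (6.24·3.88)/(6.24−3.88) ≈ 10.2590·Δt.
So d_A = 140.08, d_B = 154.71, d_C = 52.30 km.
Circle about each station: (x + 61.7)² + (y − 35.5)² = 140.08²; (x + 55.6)² + (y − 62.7)² = 154.71²; (x + 4.2)² + (y + 40.1)² = 52.30².
Subtracting pairs of circle equations eliminates x²+y² and gives linear equations (the radical axes):
12.2 x + 54.4 y = -2357.27
115.0 x − 151.2 y = 13445.63
Solving the 2×2 system: x ≈ 46.3, y ≈ -53.7 km.
Check against A (with the unrounded x, y): √((x + 61.7)²+(y − 35.5)²) = 140.08 ≈ 140.08 km. ✓

x ≈ 46.3 km, y ≈ -53.7 km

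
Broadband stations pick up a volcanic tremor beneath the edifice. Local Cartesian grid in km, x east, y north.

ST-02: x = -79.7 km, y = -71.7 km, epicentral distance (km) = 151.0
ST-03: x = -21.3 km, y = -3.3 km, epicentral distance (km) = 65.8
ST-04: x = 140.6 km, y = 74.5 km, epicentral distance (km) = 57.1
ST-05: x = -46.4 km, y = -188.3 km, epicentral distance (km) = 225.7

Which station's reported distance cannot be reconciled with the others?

ST-04

Solve using three stations at a time. Using ST-02, ST-03, ST-05 (subtract circle equations pairwise → linear system) gives (x, y) ≈ (40.1, 20.1).
Distances from that point to each station vs reported:
  ST-02: calculated 151.0 vs reported 151.0 → residual 0.0 km
  ST-03: calculated 65.8 vs reported 65.8 → residual 0.0 km
  ST-04: calculated 114.2 vs reported 57.1 → residual 57.1 km
  ST-05: calculated 225.7 vs reported 225.7 → residual 0.0 km
ST-02, ST-03, ST-05 are mutually consistent (residuals ≈ 0); ST-04 is off by 57.1 km.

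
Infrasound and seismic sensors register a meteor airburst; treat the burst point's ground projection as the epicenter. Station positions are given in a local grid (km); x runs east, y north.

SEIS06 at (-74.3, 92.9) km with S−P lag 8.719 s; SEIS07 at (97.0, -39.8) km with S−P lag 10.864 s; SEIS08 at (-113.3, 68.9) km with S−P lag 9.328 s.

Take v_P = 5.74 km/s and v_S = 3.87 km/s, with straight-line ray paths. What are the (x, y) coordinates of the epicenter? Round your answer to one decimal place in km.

x ≈ -25.2 km, y ≈ 1.7 km

Distance from S−P lag: d = Δt · v_P v_S / (v_P − v_S) = Δt · (5.74·3.87)/(5.74−3.87) ≈ 11.8790·Δt.
So d_SEIS06 = 103.57, d_SEIS07 = 129.05, d_SEIS08 = 110.81 km.
Circle about each station: (x + 74.3)² + (y − 92.9)² = 103.57²; (x − 97.0)² + (y + 39.8)² = 129.05²; (x + 113.3)² + (y − 68.9)² = 110.81².
Subtracting pairs of circle equations eliminates x²+y² and gives linear equations (the radical axes):
342.6 x − 265.4 y = -9085.02
-78.0 x − 48.0 y = 1881.09
Solving the 2×2 system: x ≈ -25.2, y ≈ 1.7 km.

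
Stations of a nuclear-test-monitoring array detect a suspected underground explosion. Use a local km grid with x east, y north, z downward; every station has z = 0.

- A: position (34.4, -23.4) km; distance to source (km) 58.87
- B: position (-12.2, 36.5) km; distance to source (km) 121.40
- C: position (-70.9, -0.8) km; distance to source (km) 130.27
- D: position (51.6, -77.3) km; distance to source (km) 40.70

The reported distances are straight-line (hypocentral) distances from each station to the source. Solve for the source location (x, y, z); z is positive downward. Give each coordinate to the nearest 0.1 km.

Each station gives a sphere (x−x_i)² + (y−y_i)² + z² = d_i² (stations at z=0).
Subtracting the A sphere from B and C: z² cancels, leaving linear equations in x and y:
-93.2 x + 119.8 y = -11522.11
-210.6 x + 45.2 y = -10208.07
Solving: x ≈ 33.407, y ≈ -70.188 km (keep extra digits for the depth step; rounded: 33.4, -70.2).
Then from the A sphere: z² = 58.87² − (x − 34.4)² − (y + 23.4)² with x = 33.407, y = -70.188, so z ≈ 35.715 ≈ 35.7 km.

(33.4, -70.2, 35.7)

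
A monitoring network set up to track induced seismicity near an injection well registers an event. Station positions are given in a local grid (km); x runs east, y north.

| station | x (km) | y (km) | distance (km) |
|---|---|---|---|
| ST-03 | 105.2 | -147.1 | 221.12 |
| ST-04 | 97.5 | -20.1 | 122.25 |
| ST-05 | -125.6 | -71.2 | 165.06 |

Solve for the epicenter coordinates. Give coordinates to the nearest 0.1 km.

(-6.9, 43.5)

Circle about each station: (x − 105.2)² + (y + 147.1)² = 221.12²; (x − 97.5)² + (y + 20.1)² = 122.25²; (x + 125.6)² + (y + 71.2)² = 165.06².
Subtracting the ST-03 equation from the ST-04 and ST-05 equations removes the quadratic terms:
-15.4 x + 254.0 y = 11153.80
-461.6 x + 151.8 y = 9788.60
Solving the 2×2 system: x ≈ -6.9, y ≈ 43.5 km.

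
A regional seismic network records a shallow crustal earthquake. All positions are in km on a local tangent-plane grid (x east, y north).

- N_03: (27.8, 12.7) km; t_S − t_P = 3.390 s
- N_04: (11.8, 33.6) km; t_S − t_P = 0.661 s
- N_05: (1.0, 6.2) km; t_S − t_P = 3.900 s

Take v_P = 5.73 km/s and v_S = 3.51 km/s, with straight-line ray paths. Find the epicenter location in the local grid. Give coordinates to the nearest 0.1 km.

Distance from S−P lag: d = Δt · v_P v_S / (v_P − v_S) = Δt · (5.73·3.51)/(5.73−3.51) ≈ 9.0596·Δt.
So d_N_03 = 30.71, d_N_04 = 5.99, d_N_05 = 35.33 km.
Circle about each station: (x − 27.8)² + (y − 12.7)² = 30.71²; (x − 11.8)² + (y − 33.6)² = 5.99²; (x − 1.0)² + (y − 6.2)² = 35.33².
Subtracting the N_03 equation from the N_04 and N_05 equations removes the quadratic terms:
-32.0 x + 41.8 y = 1241.29
-53.6 x − 13.0 y = -1199.79
Solving the 2×2 system: x ≈ 12.8, y ≈ 39.5 km.

12.8 km east, 39.5 km north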